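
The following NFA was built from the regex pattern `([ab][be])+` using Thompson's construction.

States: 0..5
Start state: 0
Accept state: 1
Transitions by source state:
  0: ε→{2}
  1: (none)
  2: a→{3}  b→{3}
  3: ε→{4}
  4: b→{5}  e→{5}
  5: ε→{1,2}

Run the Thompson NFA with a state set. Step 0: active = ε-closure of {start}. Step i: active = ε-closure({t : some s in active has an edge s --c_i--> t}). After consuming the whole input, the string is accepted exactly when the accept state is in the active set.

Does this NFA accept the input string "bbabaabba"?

start: ε-closure({0}) = {0,2}
'b' @ 1: {3,4}
'b' @ 2: {1,2,5}  [accepting]
'a' @ 3: {3,4}
'b' @ 4: {1,2,5}  [accepting]
'a' @ 5: {3,4}
'a' @ 6: {}  — dead — no transitions
rest 'bba' ignored (set empty)
end set {} — state 1 not in

Answer: REJECT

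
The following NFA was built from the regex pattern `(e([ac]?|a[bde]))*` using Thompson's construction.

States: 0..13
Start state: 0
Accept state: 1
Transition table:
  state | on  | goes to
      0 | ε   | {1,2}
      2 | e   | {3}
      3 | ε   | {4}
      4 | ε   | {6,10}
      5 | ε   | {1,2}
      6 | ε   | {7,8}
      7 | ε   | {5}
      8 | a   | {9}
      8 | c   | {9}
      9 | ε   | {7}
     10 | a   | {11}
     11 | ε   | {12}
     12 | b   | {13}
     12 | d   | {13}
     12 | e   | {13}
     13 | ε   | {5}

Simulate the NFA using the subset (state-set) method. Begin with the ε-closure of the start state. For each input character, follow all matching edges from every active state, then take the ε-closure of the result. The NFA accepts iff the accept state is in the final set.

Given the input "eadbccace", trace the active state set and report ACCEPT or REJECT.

S₀ = ε-closure({0}) = {0,1,2}
'e' @ 1: {1,2,3,4,5,6,7,8,10}  (accept∈set)
'a' @ 2: {1,2,5,7,9,11,12}  (accept∈set)
'd' @ 3: {1,2,5,13}  (accept∈set)
'b' @ 4: {}  — no active states
rest 'ccace' ignored (set empty)
after full input: {}  (accept=1 not in)

Answer: REJECT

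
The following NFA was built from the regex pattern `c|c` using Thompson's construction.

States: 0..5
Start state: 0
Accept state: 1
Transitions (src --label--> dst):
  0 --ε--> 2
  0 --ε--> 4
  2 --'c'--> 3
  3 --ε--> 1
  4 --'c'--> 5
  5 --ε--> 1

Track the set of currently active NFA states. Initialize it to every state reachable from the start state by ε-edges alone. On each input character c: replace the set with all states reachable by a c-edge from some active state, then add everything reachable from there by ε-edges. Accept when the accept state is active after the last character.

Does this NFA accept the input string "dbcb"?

Answer: REJECT

Derivation:
initial (ε-close {0}): {0,2,4}
'd' @ 1: {}  — no active states
rest 'bcb' ignored (set empty)
final: {}; accept 1 not in set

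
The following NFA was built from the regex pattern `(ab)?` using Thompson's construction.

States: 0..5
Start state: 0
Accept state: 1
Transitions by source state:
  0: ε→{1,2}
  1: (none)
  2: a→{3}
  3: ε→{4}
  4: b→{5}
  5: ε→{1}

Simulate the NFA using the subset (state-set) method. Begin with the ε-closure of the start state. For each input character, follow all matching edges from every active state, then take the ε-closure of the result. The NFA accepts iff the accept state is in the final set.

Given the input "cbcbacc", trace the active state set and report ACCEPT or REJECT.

S₀ = ε-closure({0}) = {0,1,2}
'c' @ 1: {}  — dead — no transitions
rest 'bcbacc' ignored (set empty)
after full input: {}  (accept=1 not in)

Answer: REJECT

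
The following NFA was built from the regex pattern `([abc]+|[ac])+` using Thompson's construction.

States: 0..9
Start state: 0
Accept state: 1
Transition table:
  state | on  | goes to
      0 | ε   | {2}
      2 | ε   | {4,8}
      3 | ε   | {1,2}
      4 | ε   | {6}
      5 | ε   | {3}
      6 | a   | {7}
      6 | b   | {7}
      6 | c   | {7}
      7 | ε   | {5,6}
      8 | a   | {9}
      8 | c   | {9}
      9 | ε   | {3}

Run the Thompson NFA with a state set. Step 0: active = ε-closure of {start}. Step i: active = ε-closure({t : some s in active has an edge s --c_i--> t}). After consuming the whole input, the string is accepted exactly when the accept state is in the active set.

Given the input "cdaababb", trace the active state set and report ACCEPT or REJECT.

initial (ε-close {0}): {0,2,4,6,8}
'c' @ 1: {1,2,3,4,5,6,7,8,9}  (accept∈set)
'd' @ 2: {}  — dead — no transitions
rest 'aababb' ignored (set empty)
end set {} — state 1 not in

Answer: REJECT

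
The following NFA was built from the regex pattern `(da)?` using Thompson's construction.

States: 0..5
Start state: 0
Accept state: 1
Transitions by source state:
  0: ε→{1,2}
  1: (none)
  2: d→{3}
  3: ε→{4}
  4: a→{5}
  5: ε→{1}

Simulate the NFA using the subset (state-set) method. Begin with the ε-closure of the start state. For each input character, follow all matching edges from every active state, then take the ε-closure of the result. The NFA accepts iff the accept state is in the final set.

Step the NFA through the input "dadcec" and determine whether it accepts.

Answer: REJECT

Derivation:
start: ε-closure({0}) = {0,1,2}
'd' @ 1: {3,4}
'a' @ 2: {1,5}  (accept∈set)
'd' @ 3: {}  — dead — no transitions
rest 'cec' ignored (set empty)
end set {} — state 1 not in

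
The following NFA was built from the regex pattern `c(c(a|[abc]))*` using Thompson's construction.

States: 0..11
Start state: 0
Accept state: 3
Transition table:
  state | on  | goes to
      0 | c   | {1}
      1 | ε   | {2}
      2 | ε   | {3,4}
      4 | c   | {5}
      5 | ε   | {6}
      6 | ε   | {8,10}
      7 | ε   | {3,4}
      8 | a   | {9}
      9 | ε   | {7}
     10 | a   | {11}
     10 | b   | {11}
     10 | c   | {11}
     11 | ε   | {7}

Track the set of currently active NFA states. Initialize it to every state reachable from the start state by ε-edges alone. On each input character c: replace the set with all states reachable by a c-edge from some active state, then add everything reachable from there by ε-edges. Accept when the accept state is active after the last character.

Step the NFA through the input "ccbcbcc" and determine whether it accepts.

Answer: ACCEPT

Derivation:
initial (ε-close {0}): {0}
'c' @ 1: {1,2,3,4}  (accept∈set)
'c' @ 2: {5,6,8,10}
'b' @ 3: {3,4,7,11}  (accept∈set)
'c' @ 4: {5,6,8,10}
'b' @ 5: {3,4,7,11}  (accept∈set)
'c' @ 6: {5,6,8,10}
'c' @ 7: {3,4,7,11}  (accept∈set)
after full input: {3,4,7,11}  (accept=3 in)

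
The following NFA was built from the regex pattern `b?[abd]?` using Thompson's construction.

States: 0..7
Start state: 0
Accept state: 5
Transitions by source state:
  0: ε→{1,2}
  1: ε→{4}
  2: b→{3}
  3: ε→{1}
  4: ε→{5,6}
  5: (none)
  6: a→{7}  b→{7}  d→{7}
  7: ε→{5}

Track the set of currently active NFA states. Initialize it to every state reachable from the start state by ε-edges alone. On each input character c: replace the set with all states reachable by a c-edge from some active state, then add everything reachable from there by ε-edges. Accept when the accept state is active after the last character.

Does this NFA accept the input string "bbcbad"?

Answer: REJECT

Trace:
S₀ = ε-closure({0}) = {0,1,2,4,5,6}
'b' @ 1: {1,3,4,5,6,7}  (accept∈set)
'b' @ 2: {5,7}  (accept∈set)
'c' @ 3: {}  — state set empty
rest 'bad' ignored (set empty)
after full input: {}  (accept=5 not in)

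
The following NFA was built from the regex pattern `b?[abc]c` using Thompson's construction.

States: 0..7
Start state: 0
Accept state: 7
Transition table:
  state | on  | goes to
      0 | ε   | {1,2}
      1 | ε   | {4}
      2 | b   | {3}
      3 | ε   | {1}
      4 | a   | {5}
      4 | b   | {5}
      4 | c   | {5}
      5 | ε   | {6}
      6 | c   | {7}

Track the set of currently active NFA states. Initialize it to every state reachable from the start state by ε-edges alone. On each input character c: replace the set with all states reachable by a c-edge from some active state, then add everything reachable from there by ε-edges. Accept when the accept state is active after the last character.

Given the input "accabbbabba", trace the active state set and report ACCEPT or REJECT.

Answer: REJECT

Trace:
start: ε-closure({0}) = {0,1,2,4}
'a' @ 1: {5,6}
'c' @ 2: {7}  [accepting]
'c' @ 3: {}  — state set empty
rest 'abbbabba' ignored (set empty)
after full input: {}  (accept=7 not in)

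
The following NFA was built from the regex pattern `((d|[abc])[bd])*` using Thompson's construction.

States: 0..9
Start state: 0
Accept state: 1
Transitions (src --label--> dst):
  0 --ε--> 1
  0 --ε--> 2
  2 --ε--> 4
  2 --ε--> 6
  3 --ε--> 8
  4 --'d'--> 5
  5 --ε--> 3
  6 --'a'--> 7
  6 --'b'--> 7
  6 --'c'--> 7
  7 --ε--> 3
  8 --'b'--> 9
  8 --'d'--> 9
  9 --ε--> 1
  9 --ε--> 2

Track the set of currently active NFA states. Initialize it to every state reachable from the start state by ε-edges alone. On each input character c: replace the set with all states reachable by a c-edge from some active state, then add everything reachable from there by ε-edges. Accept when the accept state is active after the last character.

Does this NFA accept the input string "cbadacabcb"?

Answer: REJECT

Derivation:
initial (ε-close {0}): {0,1,2,4,6}
'c' @ 1: {3,7,8}
'b' @ 2: {1,2,4,6,9}  ✓accept
'a' @ 3: {3,7,8}
'd' @ 4: {1,2,4,6,9}  ✓accept
'a' @ 5: {3,7,8}
'c' @ 6: {}  — no active states
rest 'abcb' ignored (set empty)
after full input: {}  (accept=1 not in)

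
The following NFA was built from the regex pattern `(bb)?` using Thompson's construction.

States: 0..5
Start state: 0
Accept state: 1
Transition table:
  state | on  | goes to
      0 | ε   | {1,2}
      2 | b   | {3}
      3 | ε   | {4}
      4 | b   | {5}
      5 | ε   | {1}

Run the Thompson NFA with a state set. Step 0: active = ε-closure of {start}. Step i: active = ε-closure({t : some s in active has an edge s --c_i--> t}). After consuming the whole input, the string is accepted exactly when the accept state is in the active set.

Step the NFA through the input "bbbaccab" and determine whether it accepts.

Answer: REJECT

Trace:
S₀ = ε-closure({0}) = {0,1,2}
'b' @ 1: {3,4}
'b' @ 2: {1,5}  [accepting]
'b' @ 3: {}  — state set empty
rest 'accab' ignored (set empty)
end set {} — state 1 not in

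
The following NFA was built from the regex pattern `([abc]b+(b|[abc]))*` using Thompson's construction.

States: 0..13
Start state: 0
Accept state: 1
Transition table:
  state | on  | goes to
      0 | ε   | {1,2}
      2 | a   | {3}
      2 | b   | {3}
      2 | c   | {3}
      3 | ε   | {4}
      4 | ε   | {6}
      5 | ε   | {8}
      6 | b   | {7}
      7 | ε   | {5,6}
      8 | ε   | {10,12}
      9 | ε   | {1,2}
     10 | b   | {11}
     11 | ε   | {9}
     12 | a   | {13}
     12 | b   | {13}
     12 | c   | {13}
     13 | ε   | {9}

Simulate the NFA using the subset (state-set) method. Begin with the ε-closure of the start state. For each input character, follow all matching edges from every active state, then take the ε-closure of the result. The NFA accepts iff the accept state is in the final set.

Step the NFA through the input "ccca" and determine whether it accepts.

start: ε-closure({0}) = {0,1,2}
'c' @ 1: {3,4,6}
'c' @ 2: {}  — dead — no transitions
rest 'ca' ignored (set empty)
final: {}; accept 1 not in set

Answer: REJECT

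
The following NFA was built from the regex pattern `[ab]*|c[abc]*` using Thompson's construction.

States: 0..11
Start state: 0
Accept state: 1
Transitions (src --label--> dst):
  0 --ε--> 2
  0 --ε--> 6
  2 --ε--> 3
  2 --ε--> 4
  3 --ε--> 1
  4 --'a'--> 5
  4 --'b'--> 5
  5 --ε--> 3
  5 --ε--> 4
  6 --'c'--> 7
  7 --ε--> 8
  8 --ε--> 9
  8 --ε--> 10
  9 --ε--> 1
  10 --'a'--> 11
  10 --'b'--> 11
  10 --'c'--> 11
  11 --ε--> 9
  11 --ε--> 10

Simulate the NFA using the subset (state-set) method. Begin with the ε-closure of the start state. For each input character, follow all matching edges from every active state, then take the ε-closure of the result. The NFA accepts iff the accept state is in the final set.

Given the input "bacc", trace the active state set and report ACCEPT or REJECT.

Answer: REJECT

Trace:
start: ε-closure({0}) = {0,1,2,3,4,6}
'b' @ 1: {1,3,4,5}  (accept∈set)
'a' @ 2: {1,3,4,5}  (accept∈set)
'c' @ 3: {}  — no active states
rest 'c' ignored (set empty)
final: {}; accept 1 not in set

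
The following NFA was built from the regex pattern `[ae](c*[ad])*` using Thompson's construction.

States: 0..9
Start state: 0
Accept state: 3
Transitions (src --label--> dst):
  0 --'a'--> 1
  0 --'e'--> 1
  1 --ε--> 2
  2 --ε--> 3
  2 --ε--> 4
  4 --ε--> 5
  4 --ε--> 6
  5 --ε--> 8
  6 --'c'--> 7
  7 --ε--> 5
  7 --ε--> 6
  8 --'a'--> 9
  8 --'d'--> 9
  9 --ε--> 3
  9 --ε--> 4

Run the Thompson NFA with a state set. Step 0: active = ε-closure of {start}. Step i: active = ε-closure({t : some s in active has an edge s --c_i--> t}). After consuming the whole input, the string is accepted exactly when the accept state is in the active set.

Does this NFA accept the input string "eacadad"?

start: ε-closure({0}) = {0}
'e' @ 1: {1,2,3,4,5,6,8}  [accepting]
'a' @ 2: {3,4,5,6,8,9}  [accepting]
'c' @ 3: {5,6,7,8}
'a' @ 4: {3,4,5,6,8,9}  [accepting]
'd' @ 5: {3,4,5,6,8,9}  [accepting]
'a' @ 6: {3,4,5,6,8,9}  [accepting]
'd' @ 7: {3,4,5,6,8,9}  [accepting]
end set {3,4,5,6,8,9} — state 3 in

Answer: ACCEPT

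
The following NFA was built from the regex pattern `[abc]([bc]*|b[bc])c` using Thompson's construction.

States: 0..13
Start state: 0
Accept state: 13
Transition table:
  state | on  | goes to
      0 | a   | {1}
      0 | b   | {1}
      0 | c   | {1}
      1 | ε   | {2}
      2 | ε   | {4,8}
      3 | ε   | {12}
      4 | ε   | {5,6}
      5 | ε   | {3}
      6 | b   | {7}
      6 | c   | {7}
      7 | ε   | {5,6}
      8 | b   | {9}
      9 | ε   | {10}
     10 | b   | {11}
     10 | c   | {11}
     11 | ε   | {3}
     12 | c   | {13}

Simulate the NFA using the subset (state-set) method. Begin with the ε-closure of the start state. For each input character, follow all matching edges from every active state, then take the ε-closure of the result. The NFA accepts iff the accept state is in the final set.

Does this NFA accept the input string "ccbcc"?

initial (ε-close {0}): {0}
'c' @ 1: {1,2,3,4,5,6,8,12}
'c' @ 2: {3,5,6,7,12,13}  ✓accept
'b' @ 3: {3,5,6,7,12}
'c' @ 4: {3,5,6,7,12,13}  ✓accept
'c' @ 5: {3,5,6,7,12,13}  ✓accept
end set {3,5,6,7,12,13} — state 13 in

Answer: ACCEPT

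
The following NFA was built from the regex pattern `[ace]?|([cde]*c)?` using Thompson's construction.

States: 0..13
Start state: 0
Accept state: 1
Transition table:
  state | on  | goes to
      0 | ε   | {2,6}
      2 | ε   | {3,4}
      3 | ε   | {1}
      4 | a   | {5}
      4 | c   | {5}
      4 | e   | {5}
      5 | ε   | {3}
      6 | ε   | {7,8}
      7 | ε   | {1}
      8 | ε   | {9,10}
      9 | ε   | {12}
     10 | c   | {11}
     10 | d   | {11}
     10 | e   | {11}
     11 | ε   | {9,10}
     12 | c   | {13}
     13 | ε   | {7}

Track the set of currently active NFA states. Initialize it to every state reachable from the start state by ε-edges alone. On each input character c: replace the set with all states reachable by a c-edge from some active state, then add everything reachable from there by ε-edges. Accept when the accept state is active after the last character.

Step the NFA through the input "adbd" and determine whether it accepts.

Answer: REJECT

Steps:
initial (ε-close {0}): {0,1,2,3,4,6,7,8,9,10,12}
'a' @ 1: {1,3,5}  (accept∈set)
'd' @ 2: {}  — dead — no transitions
rest 'bd' ignored (set empty)
end set {} — state 1 not in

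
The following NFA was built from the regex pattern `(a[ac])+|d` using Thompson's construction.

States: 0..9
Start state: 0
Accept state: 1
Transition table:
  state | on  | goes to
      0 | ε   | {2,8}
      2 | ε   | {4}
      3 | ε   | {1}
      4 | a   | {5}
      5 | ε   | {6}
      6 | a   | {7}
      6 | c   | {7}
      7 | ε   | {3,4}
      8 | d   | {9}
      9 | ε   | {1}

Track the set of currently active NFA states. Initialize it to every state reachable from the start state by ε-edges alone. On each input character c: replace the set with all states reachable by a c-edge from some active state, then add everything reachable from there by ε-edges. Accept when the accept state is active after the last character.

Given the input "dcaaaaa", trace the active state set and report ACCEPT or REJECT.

initial (ε-close {0}): {0,2,4,8}
'd' @ 1: {1,9}  ✓accept
'c' @ 2: {}  — state set empty
rest 'aaaaa' ignored (set empty)
final: {}; accept 1 not in set

Answer: REJECT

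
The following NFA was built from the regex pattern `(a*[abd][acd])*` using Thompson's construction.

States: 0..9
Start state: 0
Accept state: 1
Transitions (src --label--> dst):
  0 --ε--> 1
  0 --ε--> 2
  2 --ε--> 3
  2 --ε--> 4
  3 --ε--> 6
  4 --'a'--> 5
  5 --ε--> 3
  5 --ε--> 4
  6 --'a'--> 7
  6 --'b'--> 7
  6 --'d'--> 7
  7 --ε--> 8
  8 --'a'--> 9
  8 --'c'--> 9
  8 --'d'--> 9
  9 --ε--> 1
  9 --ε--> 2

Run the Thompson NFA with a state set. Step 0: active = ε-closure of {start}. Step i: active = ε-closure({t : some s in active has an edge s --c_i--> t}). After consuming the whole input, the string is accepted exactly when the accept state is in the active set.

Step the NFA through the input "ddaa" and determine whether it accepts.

Answer: ACCEPT

Trace:
S₀ = ε-closure({0}) = {0,1,2,3,4,6}
'd' @ 1: {7,8}
'd' @ 2: {1,2,3,4,6,9}  (accept∈set)
'a' @ 3: {3,4,5,6,7,8}
'a' @ 4: {1,2,3,4,5,6,7,8,9}  (accept∈set)
final: {1,2,3,4,5,6,7,8,9}; accept 1 in set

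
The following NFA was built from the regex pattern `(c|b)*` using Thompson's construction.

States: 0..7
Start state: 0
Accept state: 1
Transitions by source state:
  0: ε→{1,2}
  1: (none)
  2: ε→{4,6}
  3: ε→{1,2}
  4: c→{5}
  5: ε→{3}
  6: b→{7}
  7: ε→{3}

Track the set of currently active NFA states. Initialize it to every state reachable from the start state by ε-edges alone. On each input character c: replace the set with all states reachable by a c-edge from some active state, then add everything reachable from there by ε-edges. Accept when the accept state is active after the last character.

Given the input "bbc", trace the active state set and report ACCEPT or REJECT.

Answer: ACCEPT

Derivation:
S₀ = ε-closure({0}) = {0,1,2,4,6}
'b' @ 1: {1,2,3,4,6,7}  (accept∈set)
'b' @ 2: {1,2,3,4,6,7}  (accept∈set)
'c' @ 3: {1,2,3,4,5,6}  (accept∈set)
end set {1,2,3,4,5,6} — state 1 in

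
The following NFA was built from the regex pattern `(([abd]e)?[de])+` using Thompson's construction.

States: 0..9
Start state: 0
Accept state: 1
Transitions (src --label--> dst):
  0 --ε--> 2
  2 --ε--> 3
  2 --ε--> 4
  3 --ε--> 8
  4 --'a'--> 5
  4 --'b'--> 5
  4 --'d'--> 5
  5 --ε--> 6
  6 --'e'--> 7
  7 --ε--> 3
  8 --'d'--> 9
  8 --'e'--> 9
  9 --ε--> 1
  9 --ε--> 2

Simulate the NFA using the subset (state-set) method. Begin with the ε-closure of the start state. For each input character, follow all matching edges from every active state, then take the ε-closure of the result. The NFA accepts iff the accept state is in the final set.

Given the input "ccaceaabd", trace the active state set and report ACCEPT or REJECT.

Answer: REJECT

Trace:
start: ε-closure({0}) = {0,2,3,4,8}
'c' @ 1: {}  — dead — no transitions
rest 'caceaabd' ignored (set empty)
final: {}; accept 1 not in set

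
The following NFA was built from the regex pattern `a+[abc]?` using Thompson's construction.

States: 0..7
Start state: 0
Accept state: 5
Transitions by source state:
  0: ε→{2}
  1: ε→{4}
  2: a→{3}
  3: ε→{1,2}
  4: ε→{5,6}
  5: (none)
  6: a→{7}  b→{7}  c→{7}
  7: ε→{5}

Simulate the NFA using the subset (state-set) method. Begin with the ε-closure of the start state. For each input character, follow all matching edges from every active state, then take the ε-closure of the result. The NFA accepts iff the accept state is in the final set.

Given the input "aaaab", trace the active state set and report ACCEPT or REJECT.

S₀ = ε-closure({0}) = {0,2}
'a' @ 1: {1,2,3,4,5,6}  ✓accept
'a' @ 2: {1,2,3,4,5,6,7}  ✓accept
'a' @ 3: {1,2,3,4,5,6,7}  ✓accept
'a' @ 4: {1,2,3,4,5,6,7}  ✓accept
'b' @ 5: {5,7}  ✓accept
after full input: {5,7}  (accept=5 in)

Answer: ACCEPT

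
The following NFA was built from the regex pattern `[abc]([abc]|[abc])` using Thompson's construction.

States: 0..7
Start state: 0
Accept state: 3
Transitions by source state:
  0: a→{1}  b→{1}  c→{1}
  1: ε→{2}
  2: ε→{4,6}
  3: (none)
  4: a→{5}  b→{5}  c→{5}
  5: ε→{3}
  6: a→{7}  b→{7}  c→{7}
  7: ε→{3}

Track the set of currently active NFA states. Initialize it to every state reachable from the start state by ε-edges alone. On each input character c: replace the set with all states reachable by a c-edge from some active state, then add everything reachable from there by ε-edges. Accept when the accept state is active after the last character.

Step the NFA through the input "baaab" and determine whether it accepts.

start: ε-closure({0}) = {0}
'b' @ 1: {1,2,4,6}
'a' @ 2: {3,5,7}  ✓accept
'a' @ 3: {}  — state set empty
rest 'ab' ignored (set empty)
final: {}; accept 3 not in set

Answer: REJECT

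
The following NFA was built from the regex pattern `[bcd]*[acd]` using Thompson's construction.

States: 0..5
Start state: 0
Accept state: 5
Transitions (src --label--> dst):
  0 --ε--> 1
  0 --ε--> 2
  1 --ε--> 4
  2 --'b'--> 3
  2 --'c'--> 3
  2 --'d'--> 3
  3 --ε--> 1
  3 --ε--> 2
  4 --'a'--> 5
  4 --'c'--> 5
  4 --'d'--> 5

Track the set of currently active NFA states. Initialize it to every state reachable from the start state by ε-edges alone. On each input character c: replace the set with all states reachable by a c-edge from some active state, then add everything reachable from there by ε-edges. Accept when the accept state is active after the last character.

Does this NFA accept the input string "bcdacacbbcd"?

initial (ε-close {0}): {0,1,2,4}
'b' @ 1: {1,2,3,4}
'c' @ 2: {1,2,3,4,5}  (accept∈set)
'd' @ 3: {1,2,3,4,5}  (accept∈set)
'a' @ 4: {5}  (accept∈set)
'c' @ 5: {}  — dead — no transitions
rest 'acbbcd' ignored (set empty)
after full input: {}  (accept=5 not in)

Answer: REJECT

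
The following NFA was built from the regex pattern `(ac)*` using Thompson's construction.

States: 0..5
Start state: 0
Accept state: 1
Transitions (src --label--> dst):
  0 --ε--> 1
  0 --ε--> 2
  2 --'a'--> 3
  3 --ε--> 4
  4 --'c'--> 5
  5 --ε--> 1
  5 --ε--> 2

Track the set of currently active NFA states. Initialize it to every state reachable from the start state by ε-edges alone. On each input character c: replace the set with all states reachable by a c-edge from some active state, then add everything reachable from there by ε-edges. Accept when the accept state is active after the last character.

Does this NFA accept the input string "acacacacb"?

Answer: REJECT

Derivation:
start: ε-closure({0}) = {0,1,2}
'a' @ 1: {3,4}
'c' @ 2: {1,2,5}  ✓accept
'a' @ 3: {3,4}
'c' @ 4: {1,2,5}  ✓accept
'a' @ 5: {3,4}
'c' @ 6: {1,2,5}  ✓accept
'a' @ 7: {3,4}
'c' @ 8: {1,2,5}  ✓accept
'b' @ 9: {}  — state set empty
after full input: {}  (accept=1 not in)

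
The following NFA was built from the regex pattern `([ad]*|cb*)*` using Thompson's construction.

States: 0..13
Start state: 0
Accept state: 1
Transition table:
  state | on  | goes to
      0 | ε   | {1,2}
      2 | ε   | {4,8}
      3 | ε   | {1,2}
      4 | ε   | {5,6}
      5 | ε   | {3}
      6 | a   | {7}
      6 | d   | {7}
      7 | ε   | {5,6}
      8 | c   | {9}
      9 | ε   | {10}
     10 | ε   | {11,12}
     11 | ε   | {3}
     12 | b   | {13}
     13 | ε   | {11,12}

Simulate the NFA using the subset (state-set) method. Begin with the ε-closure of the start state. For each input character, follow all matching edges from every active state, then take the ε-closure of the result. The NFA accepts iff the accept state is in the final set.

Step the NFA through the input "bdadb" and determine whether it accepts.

Answer: REJECT

Trace:
initial (ε-close {0}): {0,1,2,3,4,5,6,8}
'b' @ 1: {}  — dead — no transitions
rest 'dadb' ignored (set empty)
after full input: {}  (accept=1 not in)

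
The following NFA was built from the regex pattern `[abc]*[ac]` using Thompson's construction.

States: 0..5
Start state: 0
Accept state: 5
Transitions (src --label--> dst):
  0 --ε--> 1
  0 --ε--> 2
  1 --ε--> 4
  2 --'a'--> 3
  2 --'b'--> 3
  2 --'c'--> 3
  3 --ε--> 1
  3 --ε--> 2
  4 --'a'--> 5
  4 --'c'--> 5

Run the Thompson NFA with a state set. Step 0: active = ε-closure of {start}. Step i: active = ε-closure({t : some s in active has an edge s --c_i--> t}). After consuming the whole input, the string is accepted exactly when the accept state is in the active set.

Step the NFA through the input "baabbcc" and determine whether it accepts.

initial (ε-close {0}): {0,1,2,4}
'b' @ 1: {1,2,3,4}
'a' @ 2: {1,2,3,4,5}  ✓accept
'a' @ 3: {1,2,3,4,5}  ✓accept
'b' @ 4: {1,2,3,4}
'b' @ 5: {1,2,3,4}
'c' @ 6: {1,2,3,4,5}  ✓accept
'c' @ 7: {1,2,3,4,5}  ✓accept
after full input: {1,2,3,4,5}  (accept=5 in)

Answer: ACCEPT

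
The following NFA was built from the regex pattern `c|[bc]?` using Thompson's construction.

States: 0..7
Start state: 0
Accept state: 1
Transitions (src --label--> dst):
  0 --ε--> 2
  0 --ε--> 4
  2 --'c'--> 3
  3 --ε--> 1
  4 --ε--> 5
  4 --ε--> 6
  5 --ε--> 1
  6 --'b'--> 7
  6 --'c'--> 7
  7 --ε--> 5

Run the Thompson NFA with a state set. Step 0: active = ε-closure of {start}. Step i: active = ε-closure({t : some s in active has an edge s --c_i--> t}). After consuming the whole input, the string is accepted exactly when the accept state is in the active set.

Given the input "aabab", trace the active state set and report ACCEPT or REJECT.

initial (ε-close {0}): {0,1,2,4,5,6}
'a' @ 1: {}  — no active states
rest 'abab' ignored (set empty)
end set {} — state 1 not in

Answer: REJECT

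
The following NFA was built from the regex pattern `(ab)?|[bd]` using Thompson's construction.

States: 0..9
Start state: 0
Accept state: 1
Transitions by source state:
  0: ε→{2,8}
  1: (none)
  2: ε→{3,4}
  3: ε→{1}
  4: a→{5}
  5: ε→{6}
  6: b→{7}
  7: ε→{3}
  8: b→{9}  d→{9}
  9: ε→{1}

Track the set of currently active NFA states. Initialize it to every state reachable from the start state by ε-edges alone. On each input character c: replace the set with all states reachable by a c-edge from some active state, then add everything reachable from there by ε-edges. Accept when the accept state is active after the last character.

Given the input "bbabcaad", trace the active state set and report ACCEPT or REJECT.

start: ε-closure({0}) = {0,1,2,3,4,8}
'b' @ 1: {1,9}  ✓accept
'b' @ 2: {}  — state set empty
rest 'abcaad' ignored (set empty)
after full input: {}  (accept=1 not in)

Answer: REJECT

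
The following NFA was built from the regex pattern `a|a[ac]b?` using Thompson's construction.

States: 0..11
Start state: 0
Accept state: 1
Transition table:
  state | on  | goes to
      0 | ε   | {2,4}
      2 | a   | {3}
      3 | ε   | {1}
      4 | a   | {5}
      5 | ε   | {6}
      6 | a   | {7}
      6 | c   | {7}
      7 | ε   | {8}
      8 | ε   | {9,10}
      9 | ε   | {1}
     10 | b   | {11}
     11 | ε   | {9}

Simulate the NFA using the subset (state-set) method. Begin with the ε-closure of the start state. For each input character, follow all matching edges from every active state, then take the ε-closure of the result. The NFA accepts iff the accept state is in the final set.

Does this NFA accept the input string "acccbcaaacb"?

Answer: REJECT

Trace:
S₀ = ε-closure({0}) = {0,2,4}
'a' @ 1: {1,3,5,6}  (accept∈set)
'c' @ 2: {1,7,8,9,10}  (accept∈set)
'c' @ 3: {}  — dead — no transitions
rest 'cbcaaacb' ignored (set empty)
end set {} — state 1 not in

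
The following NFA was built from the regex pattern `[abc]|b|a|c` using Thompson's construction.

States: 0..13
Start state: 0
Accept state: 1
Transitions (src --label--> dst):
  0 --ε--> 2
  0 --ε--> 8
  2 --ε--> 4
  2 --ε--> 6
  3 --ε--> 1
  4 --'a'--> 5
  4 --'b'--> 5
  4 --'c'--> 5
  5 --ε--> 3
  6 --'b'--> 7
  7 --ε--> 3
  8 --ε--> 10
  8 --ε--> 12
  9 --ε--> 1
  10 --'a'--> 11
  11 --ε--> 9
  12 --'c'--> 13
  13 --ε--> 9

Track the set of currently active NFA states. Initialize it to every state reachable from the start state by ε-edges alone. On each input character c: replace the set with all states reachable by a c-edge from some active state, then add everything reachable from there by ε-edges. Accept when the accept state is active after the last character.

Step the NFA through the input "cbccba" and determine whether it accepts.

initial (ε-close {0}): {0,2,4,6,8,10,12}
'c' @ 1: {1,3,5,9,13}  ✓accept
'b' @ 2: {}  — state set empty
rest 'ccba' ignored (set empty)
end set {} — state 1 not in

Answer: REJECT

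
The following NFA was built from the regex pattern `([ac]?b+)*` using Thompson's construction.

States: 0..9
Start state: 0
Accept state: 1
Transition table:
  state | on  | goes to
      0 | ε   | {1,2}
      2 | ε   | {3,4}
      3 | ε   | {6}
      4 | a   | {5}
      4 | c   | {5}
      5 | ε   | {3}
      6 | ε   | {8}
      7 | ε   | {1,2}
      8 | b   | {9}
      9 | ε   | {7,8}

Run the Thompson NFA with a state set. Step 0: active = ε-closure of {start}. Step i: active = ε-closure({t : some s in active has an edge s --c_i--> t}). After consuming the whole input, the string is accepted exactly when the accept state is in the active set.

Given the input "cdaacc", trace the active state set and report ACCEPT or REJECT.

S₀ = ε-closure({0}) = {0,1,2,3,4,6,8}
'c' @ 1: {3,5,6,8}
'd' @ 2: {}  — state set empty
rest 'aacc' ignored (set empty)
end set {} — state 1 not in

Answer: REJECT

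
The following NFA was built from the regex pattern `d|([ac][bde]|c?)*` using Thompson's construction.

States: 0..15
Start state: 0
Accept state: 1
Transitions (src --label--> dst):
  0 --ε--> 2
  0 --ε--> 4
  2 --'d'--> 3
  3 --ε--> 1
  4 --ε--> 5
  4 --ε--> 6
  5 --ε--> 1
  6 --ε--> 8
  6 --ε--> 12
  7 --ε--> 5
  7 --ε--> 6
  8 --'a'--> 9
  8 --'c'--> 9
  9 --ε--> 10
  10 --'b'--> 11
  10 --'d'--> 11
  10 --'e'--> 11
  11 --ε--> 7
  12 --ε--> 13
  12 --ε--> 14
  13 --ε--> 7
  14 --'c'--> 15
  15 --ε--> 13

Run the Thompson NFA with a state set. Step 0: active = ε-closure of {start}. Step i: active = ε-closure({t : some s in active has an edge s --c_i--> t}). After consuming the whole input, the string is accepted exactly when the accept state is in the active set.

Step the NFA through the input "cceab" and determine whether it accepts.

start: ε-closure({0}) = {0,1,2,4,5,6,7,8,12,13,14}
'c' @ 1: {1,5,6,7,8,9,10,12,13,14,15}  ✓accept
'c' @ 2: {1,5,6,7,8,9,10,12,13,14,15}  ✓accept
'e' @ 3: {1,5,6,7,8,11,12,13,14}  ✓accept
'a' @ 4: {9,10}
'b' @ 5: {1,5,6,7,8,11,12,13,14}  ✓accept
final: {1,5,6,7,8,11,12,13,14}; accept 1 in set

Answer: ACCEPT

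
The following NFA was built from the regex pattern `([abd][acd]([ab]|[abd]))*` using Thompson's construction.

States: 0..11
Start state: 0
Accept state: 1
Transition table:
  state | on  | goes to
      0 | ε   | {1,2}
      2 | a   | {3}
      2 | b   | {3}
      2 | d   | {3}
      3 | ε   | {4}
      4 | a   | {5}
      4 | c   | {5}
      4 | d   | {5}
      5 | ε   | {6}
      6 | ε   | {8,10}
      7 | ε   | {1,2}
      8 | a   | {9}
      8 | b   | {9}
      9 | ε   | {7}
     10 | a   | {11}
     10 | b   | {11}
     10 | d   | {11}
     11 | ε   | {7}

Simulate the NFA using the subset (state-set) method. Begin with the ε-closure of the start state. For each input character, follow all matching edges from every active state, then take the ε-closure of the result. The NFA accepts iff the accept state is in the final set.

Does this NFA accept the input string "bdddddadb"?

Answer: ACCEPT

Steps:
S₀ = ε-closure({0}) = {0,1,2}
'b' @ 1: {3,4}
'd' @ 2: {5,6,8,10}
'd' @ 3: {1,2,7,11}  ✓accept
'd' @ 4: {3,4}
'd' @ 5: {5,6,8,10}
'd' @ 6: {1,2,7,11}  ✓accept
'a' @ 7: {3,4}
'd' @ 8: {5,6,8,10}
'b' @ 9: {1,2,7,9,11}  ✓accept
after full input: {1,2,7,9,11}  (accept=1 in)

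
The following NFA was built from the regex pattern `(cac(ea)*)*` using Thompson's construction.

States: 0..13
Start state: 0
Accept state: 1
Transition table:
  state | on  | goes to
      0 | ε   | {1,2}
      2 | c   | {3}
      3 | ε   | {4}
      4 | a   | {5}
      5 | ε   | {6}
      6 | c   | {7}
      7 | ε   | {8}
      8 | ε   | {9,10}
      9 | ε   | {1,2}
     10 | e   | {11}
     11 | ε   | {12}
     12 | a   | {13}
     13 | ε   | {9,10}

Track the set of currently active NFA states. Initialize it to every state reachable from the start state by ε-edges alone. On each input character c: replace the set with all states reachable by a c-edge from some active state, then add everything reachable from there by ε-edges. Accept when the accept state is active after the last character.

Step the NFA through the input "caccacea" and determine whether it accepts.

Answer: ACCEPT

Trace:
initial (ε-close {0}): {0,1,2}
'c' @ 1: {3,4}
'a' @ 2: {5,6}
'c' @ 3: {1,2,7,8,9,10}  ✓accept
'c' @ 4: {3,4}
'a' @ 5: {5,6}
'c' @ 6: {1,2,7,8,9,10}  ✓accept
'e' @ 7: {11,12}
'a' @ 8: {1,2,9,10,13}  ✓accept
final: {1,2,9,10,13}; accept 1 in set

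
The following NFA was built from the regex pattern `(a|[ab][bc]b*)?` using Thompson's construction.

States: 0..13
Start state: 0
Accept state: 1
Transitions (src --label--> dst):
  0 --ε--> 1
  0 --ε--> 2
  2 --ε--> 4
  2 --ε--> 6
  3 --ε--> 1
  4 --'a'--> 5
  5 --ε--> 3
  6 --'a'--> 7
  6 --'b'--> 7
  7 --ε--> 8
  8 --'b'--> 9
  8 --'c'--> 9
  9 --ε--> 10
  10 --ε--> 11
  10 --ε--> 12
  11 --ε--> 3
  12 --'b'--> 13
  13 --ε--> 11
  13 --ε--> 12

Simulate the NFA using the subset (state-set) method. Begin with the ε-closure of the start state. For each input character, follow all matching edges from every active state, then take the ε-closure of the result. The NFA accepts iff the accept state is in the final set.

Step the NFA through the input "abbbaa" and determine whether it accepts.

initial (ε-close {0}): {0,1,2,4,6}
'a' @ 1: {1,3,5,7,8}  (accept∈set)
'b' @ 2: {1,3,9,10,11,12}  (accept∈set)
'b' @ 3: {1,3,11,12,13}  (accept∈set)
'b' @ 4: {1,3,11,12,13}  (accept∈set)
'a' @ 5: {}  — state set empty
rest 'a' ignored (set empty)
end set {} — state 1 not in

Answer: REJECT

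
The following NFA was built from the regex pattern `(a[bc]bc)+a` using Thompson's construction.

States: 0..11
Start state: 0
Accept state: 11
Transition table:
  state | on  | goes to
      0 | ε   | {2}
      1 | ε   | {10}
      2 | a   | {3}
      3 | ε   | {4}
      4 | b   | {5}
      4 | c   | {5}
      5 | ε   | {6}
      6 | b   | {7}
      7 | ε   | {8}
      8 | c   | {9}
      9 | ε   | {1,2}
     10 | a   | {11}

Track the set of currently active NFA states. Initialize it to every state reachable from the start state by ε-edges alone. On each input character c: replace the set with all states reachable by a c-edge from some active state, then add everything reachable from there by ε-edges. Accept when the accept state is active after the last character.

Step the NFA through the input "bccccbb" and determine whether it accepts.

initial (ε-close {0}): {0,2}
'b' @ 1: {}  — no active states
rest 'ccccbb' ignored (set empty)
end set {} — state 11 not in

Answer: REJECT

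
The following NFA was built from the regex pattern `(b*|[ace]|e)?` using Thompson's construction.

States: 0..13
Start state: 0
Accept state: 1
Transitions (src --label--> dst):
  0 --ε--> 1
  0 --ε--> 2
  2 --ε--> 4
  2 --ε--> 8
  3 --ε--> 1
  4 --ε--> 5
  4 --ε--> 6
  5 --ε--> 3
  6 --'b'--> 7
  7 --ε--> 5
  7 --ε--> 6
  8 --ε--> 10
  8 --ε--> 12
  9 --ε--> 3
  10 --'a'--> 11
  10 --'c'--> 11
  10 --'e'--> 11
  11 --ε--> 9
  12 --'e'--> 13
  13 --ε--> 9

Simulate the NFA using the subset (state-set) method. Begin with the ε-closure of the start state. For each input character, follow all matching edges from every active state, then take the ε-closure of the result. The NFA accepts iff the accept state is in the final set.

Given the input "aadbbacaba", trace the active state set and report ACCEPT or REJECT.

start: ε-closure({0}) = {0,1,2,3,4,5,6,8,10,12}
'a' @ 1: {1,3,9,11}  [accepting]
'a' @ 2: {}  — state set empty
rest 'dbbacaba' ignored (set empty)
after full input: {}  (accept=1 not in)

Answer: REJECT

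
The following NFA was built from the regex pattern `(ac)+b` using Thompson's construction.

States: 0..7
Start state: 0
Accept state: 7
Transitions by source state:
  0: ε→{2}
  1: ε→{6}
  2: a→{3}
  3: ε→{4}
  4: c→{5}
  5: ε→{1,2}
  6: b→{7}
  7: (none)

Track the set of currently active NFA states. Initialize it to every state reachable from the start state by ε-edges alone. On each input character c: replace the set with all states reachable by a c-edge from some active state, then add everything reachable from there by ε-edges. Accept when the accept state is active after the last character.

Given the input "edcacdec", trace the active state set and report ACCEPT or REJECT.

S₀ = ε-closure({0}) = {0,2}
'e' @ 1: {}  — dead — no transitions
rest 'dcacdec' ignored (set empty)
final: {}; accept 7 not in set

Answer: REJECT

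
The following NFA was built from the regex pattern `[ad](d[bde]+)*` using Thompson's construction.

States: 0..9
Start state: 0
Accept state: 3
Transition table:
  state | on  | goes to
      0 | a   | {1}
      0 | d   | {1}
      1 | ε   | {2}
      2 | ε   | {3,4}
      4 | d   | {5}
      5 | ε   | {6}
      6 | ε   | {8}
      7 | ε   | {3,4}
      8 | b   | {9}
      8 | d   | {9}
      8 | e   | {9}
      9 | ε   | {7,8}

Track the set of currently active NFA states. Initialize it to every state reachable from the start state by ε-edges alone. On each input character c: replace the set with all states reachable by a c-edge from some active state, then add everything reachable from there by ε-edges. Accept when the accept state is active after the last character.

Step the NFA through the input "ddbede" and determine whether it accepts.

Answer: ACCEPT

Derivation:
start: ε-closure({0}) = {0}
'd' @ 1: {1,2,3,4}  ✓accept
'd' @ 2: {5,6,8}
'b' @ 3: {3,4,7,8,9}  ✓accept
'e' @ 4: {3,4,7,8,9}  ✓accept
'd' @ 5: {3,4,5,6,7,8,9}  ✓accept
'e' @ 6: {3,4,7,8,9}  ✓accept
after full input: {3,4,7,8,9}  (accept=3 in)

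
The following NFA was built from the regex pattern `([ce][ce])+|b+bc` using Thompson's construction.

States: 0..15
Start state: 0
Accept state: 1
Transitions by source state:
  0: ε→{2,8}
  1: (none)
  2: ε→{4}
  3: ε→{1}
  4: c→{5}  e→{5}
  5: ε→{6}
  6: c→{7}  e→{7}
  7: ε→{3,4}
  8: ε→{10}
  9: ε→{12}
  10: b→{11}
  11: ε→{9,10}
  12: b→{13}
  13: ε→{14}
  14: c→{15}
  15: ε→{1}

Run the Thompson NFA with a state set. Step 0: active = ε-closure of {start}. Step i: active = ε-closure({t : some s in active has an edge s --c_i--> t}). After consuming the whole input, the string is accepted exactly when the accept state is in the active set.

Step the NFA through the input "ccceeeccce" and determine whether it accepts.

start: ε-closure({0}) = {0,2,4,8,10}
'c' @ 1: {5,6}
'c' @ 2: {1,3,4,7}  (accept∈set)
'c' @ 3: {5,6}
'e' @ 4: {1,3,4,7}  (accept∈set)
'e' @ 5: {5,6}
'e' @ 6: {1,3,4,7}  (accept∈set)
'c' @ 7: {5,6}
'c' @ 8: {1,3,4,7}  (accept∈set)
'c' @ 9: {5,6}
'e' @ 10: {1,3,4,7}  (accept∈set)
final: {1,3,4,7}; accept 1 in set

Answer: ACCEPT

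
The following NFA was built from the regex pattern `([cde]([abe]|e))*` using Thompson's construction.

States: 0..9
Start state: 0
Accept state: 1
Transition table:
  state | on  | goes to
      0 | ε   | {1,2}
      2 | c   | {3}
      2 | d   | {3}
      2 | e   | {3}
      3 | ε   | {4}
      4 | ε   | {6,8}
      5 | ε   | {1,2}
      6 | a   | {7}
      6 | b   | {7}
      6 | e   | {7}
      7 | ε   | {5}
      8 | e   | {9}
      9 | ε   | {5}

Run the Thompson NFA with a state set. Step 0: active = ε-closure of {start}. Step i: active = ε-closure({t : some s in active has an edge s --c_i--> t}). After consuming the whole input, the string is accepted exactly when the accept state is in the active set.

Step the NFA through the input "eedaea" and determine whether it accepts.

Answer: ACCEPT

Trace:
start: ε-closure({0}) = {0,1,2}
'e' @ 1: {3,4,6,8}
'e' @ 2: {1,2,5,7,9}  (accept∈set)
'd' @ 3: {3,4,6,8}
'a' @ 4: {1,2,5,7}  (accept∈set)
'e' @ 5: {3,4,6,8}
'a' @ 6: {1,2,5,7}  (accept∈set)
after full input: {1,2,5,7}  (accept=1 in)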